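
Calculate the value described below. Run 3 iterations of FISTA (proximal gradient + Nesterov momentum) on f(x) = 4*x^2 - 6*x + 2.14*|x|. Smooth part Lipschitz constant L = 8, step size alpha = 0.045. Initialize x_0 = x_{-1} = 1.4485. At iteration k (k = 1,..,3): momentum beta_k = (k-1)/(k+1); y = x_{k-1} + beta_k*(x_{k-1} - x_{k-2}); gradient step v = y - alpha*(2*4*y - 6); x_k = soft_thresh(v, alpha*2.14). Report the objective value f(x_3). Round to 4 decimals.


FISTA on f(x) = 4*x^2 - 6*x + 2.14*|x|
L = 8, alpha = 0.045
Iteration 1: beta = 0.0, y = 1.4485 + 0.0*(1.4485 - 1.4485) = 1.4485
  grad(y) = 5.588, v = y - alpha*grad = 1.197
  prox(v) = soft_thresh(1.197, 0.0963) = 1.1007
Iteration 2: beta = 0.3333, y = 1.1007 + 0.3333*(1.1007 - 1.4485) = 0.9848
  grad(y) = 1.8786, v = y - alpha*grad = 0.9003
  prox(v) = soft_thresh(0.9003, 0.0963) = 0.804
Iteration 3: beta = 0.5, y = 0.804 + 0.5*(0.804 - 1.1007) = 0.6556
  grad(y) = -0.7551, v = y - alpha*grad = 0.6896
  prox(v) = soft_thresh(0.6896, 0.0963) = 0.5933
f(x_3) = 4*0.5933^2 - 6*0.5933 + 2.14*|0.5933| = -0.8821


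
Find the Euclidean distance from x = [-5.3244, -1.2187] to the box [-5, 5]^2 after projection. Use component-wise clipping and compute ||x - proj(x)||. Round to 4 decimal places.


Project each component onto [-5, 5].
clip(-5.3244) = -5.0, clip(-1.2187) = -1.2187
Projection = [-5.0, -1.2187]
Squared diffs: [0.1052, 0.0]
Distance = sqrt(0.1052) = 0.3244


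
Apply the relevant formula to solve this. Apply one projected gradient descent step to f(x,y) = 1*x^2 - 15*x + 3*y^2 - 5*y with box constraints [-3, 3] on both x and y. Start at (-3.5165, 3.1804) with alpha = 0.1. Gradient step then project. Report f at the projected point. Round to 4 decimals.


Step 1: Compute gradient at (-3.5165, 3.1804).
grad_x = 2*1*-3.5165 - 15 = -22.033
grad_y = 2*3*3.1804 - 5 = 14.0824
Step 2: Gradient step.
x_raw = -3.5165 - 0.1*-22.033 = -1.3132
y_raw = 3.1804 - 0.1*14.0824 = 1.7722
Step 3: Project onto [-3, 3].
x_proj = clip(-1.3132) = -1.3132
y_proj = clip(1.7722) = 1.7722
Step 4: Evaluate f.
f(-1.3132, 1.7722) = 21.9833


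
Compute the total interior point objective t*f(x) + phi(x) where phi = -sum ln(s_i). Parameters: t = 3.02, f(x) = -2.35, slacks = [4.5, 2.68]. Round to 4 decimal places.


Step 1: Compute log-barrier.
ln values: [1.5041, 0.9858]
phi = -(1.5041 + 0.9858) = -2.4899
Step 2: Compute augmented objective.
t*f(x) = 3.02*-2.35 = -7.097
Total = -7.097 - 2.4899 = -9.5869


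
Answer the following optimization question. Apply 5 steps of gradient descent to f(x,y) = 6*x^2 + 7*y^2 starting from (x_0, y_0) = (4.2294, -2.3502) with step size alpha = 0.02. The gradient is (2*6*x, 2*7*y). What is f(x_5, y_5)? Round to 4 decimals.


Gradient descent on f(x,y) = 6*x^2 + 7*y^2.
Starting point: (4.2294, -2.3502), alpha = 0.02
Step 1: grad_x = 2*6*4.2294 = 50.7528, grad_y = 2*7*-2.3502 = -32.9028
  x_1 = 4.2294 - 0.02*50.7528 = 3.2143
  y_1 = -2.3502 - 0.02*-32.9028 = -1.6921
Step 2: grad_x = 2*6*3.2143 = 38.5721, grad_y = 2*7*-1.6921 = -23.69
  x_2 = 3.2143 - 0.02*38.5721 = 2.4429
  y_2 = -1.6921 - 0.02*-23.69 = -1.2183
Step 3: grad_x = 2*6*2.4429 = 29.3148, grad_y = 2*7*-1.2183 = -17.0568
  x_3 = 2.4429 - 0.02*29.3148 = 1.8566
  y_3 = -1.2183 - 0.02*-17.0568 = -0.8772
Step 4: grad_x = 2*6*1.8566 = 22.2793, grad_y = 2*7*-0.8772 = -12.2809
  x_4 = 1.8566 - 0.02*22.2793 = 1.411
  y_4 = -0.8772 - 0.02*-12.2809 = -0.6316
Step 5: grad_x = 2*6*1.411 = 16.9322, grad_y = 2*7*-0.6316 = -8.8423
  x_5 = 1.411 - 0.02*16.9322 = 1.0724
  y_5 = -0.6316 - 0.02*-8.8423 = -0.4547
f(1.0724, -0.4547) = 6*1.0724^2 + 7*(-0.4547)^2 = 8.3475


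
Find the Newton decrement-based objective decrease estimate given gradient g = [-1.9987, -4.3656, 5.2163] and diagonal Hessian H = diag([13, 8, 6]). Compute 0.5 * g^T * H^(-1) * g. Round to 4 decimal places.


Step 1: H is diagonal, so H^(-1) * g = [-0.1537, -0.5457, 0.8694].
Step 2: g^T H^(-1) g = sum_i g_i^2 / H_ii
  = (-1.9987)^2/13 + (-4.3656)^2/8 + (5.2163)^2/6
  = 0.3073 + 2.3823 + 4.535 = 7.2246
Step 3: Objective decrease = 0.5 * g^T H^(-1) g = 3.6123


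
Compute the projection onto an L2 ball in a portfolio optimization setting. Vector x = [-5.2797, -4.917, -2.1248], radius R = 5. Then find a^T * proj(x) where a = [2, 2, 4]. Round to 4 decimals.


Step 1: Compute ||x|| (intermediates to 6 decimals).
||x|| = sqrt((-5.2797)^2 + (-4.917)^2 + (-2.1248)^2) = 7.521097
Step 2: Project.
Since ||x|| > R, scale = R/||x|| = 5/7.521097 = 0.664797, proj(x) = scale * x
proj(x) = [-3.509929, -3.268807, -1.412561]
Step 3: Dot product.
a^T * proj(x) = 2*(-3.509929) + 2*(-3.268807) + 4*(-1.412561) = -19.2077


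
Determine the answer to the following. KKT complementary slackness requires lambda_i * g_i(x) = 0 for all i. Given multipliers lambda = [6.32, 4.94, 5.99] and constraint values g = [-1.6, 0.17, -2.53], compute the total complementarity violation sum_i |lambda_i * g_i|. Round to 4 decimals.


KKT complementary slackness check:
lambda_1 * g_1 = 6.32 * -1.6 = -10.112
lambda_2 * g_2 = 4.94 * 0.17 = 0.8398
lambda_3 * g_3 = 5.99 * -2.53 = -15.1547
Total violation = 10.112 + 0.8398 + 15.1547 = 26.1065


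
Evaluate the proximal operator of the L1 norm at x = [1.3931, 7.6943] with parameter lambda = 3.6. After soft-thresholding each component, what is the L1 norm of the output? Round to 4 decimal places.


Soft-thresholding with lambda = 3.6:
prox(1.3931) = sign(1.3931)*max(|1.3931| - 3.6, 0) = 0.0
prox(7.6943) = sign(7.6943)*max(|7.6943| - 3.6, 0) = 4.0943
prox(x) = [0.0, 4.0943]
||prox(x)||_1 = 0.0 + 4.0943 = 4.0943


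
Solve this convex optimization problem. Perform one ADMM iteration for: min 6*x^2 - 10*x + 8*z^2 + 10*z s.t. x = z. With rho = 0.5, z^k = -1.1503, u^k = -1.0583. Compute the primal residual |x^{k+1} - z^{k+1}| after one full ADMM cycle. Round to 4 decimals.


ADMM iteration with rho = 0.5, z^k = -1.1503, u^k = -1.0583
Step 1: x-update.
Minimize 6*x^2 - 10*x + (0.5/2)*(x + 1.1503 - 1.0583)^2
FOC: (2*6 + 0.5)*x = 10 + 0.5*(-1.1503 + 1.0583)
x^{k+1} = 0.7963
Step 2: z-update.
Minimize 8*z^2 + 10*z + (0.5/2)*(0.7963 - z - 1.0583)^2
FOC: (2*8 + 0.5)*z = -10 + 0.5*(0.7963 - 1.0583)
z^{k+1} = -0.614
Step 3: u-update.
u^{k+1} = -1.0583 + 0.7963 + 0.614 = 0.352
Step 4: Primal residual = |0.7963 + 0.614| = 1.4103


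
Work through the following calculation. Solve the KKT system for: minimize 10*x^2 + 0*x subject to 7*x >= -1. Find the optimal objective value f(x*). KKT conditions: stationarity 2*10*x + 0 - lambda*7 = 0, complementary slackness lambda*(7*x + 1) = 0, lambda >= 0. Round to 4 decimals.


Step 1: Try lambda = 0 (constraint inactive).
Stationarity: 2*10*x + 0 = 0
x* = 0/(2*10) = 0.0
Check constraint: 7*0.0 = 0.0 >= -1 -- satisfied.
Step 2: Compute optimal value.
f(x*) = 10*0.0^2 + 0*0.0 = 0.0


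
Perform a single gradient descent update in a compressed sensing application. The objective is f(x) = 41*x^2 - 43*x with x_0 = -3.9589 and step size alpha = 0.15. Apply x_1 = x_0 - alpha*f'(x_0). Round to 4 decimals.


We compute the gradient at x_0 and apply the update.
f'(x) = 82*x - 43
f'(-3.9589) = 82*-3.9589 - 43 = -367.6298
x_1 = -3.9589 - 0.15*-367.6298 = 51.1856


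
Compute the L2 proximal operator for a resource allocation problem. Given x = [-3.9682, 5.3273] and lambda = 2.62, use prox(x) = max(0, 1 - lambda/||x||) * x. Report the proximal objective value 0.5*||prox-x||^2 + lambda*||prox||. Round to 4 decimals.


Step 1: Compute ||x||.
||x|| = 6.6428
Step 2: Compute scaling factor.
scale = max(0, 1 - 2.62/6.6428) = 0.6056
Step 3: prox(x) = [-2.4031, 3.2261]
||prox(x)|| = 4.0228
Step 4: Proximal objective.
0.5*||prox-x||^2 = 3.4322
lambda*||prox|| = 10.5397
Total = 13.9719


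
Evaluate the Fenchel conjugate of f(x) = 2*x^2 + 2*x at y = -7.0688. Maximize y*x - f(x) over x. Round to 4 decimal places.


f*(y) = sup_x {y*x - a*x^2 - b*x} = sup_x {(y-b)*x - a*x^2}
FOC: (y - b) - 2a*x = 0 => x* = (y - b)/(2a)
x* = (-7.0688 - 2)/(2*2) = -2.2672
f*(-7.0688) = (y-b)^2/(4a) = (-7.0688 - 2)^2/(4*2)
= 82.2431/8 = 10.2804


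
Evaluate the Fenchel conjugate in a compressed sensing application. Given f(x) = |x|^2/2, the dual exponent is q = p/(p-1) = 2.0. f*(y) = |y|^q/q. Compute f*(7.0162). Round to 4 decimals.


The conjugate exponent q satisfies 1/p + 1/q = 1.
p = 2, so q = 2/(2 - 1) = 2.0
|y|^q = 7.0162^2.0 = 49.2271
f*(7.0162) = 49.2271 / 2.0 = 24.6135


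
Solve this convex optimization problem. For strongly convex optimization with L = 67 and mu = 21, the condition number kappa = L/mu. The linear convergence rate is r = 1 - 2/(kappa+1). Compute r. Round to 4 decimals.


Step 1: Compute the condition number.
kappa = L/mu = 67/21 = 3.1905
Step 2: Compute the convergence rate.
r = 1 - 2/(kappa + 1) = 1 - 2*mu/(L + mu) = (L - mu)/(L + mu) = 46/88 = 0.5227


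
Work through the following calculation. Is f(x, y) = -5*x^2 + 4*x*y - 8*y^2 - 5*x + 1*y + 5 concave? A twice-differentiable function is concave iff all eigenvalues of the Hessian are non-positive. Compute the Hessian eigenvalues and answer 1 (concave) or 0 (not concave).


The Hessian of f(x,y) = -5*x^2 + 4*x*y - 8*y^2 - 5*x + 1*y + 5 is:
H = [[-10, 4], [4, -16]]
Trace = -10 - 16 = -26
Determinant = -10*-16 - (4)^2 = 144
Discriminant = (-26)^2 - 4*144 = 100.0
Eigenvalues: lambda_1 = -18.0, lambda_2 = -8.0
The function is concave.

1


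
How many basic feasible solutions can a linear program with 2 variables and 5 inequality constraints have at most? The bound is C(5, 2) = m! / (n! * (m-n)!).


Each vertex corresponds to some choice of n active constraints out of m, so the number of vertices is at most C(m, n) = m! / (n!(m-n)!).
m = 5, n = 2
Numerator: 5 * 4
Denominator: 2! = 2
C(5, 2) = 10


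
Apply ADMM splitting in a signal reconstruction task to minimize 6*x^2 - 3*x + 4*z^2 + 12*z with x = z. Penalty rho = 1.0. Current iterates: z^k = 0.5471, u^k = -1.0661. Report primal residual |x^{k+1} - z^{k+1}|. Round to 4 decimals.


ADMM iteration with rho = 1.0, z^k = 0.5471, u^k = -1.0661
Step 1: x-update.
Minimize 6*x^2 - 3*x + (1.0/2)*(x - 0.5471 - 1.0661)^2
FOC: (2*6 + 1.0)*x = 3 + 1.0*(0.5471 + 1.0661)
x^{k+1} = 0.3549
Step 2: z-update.
Minimize 4*z^2 + 12*z + (1.0/2)*(0.3549 - z - 1.0661)^2
FOC: (2*4 + 1.0)*z = -12 + 1.0*(0.3549 - 1.0661)
z^{k+1} = -1.4124
Step 3: u-update.
u^{k+1} = -1.0661 + 0.3549 + 1.4124 = 0.7011
Step 4: Primal residual = |0.3549 + 1.4124| = 1.7672


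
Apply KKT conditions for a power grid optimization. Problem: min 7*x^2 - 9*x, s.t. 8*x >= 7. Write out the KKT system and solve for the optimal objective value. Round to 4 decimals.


Step 1: Try lambda = 0 (constraint inactive).
x_unc = 9/(2*7) = 0.6429
Check: 8*0.6429 = 5.1432 < 7 -- violated!
Step 2: Constraint must be active: 8*x = 7
x* = 7/8 = 0.875
lambda = (2*7*0.875 - 9)/8 = 0.4063
Step 3: Compute optimal value.
f(x*) = 7*0.875^2 - 9*0.875 = -2.5156


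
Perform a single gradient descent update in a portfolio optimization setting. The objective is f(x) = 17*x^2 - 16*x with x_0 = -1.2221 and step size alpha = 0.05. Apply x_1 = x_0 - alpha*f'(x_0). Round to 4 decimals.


We compute the gradient at x_0 and apply the update.
f'(x) = 34*x - 16
f'(-1.2221) = 34*-1.2221 - 16 = -57.5514
x_1 = -1.2221 - 0.05*-57.5514 = 1.6555


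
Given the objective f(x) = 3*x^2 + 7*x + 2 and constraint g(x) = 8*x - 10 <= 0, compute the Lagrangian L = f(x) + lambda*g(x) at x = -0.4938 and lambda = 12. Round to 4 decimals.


Step 1: Evaluate f(x).
f(-0.4938) = 3*(-0.4938)^2 + 7*(-0.4938) + 2 = -0.7251
Step 2: Evaluate g(x).
g(-0.4938) = 8*-0.4938 - 10 = -13.9504
Step 3: Compute Lagrangian.
L = -0.7251 + 12*-13.9504 = -168.1299


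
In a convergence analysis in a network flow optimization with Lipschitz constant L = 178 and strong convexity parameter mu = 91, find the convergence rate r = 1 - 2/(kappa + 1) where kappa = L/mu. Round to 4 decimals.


Step 1: Compute the condition number.
kappa = L/mu = 178/91 = 1.956
Step 2: Compute the convergence rate.
r = 1 - 2/(kappa + 1) = 1 - 2*mu/(L + mu) = (L - mu)/(L + mu) = 87/269 = 0.3234


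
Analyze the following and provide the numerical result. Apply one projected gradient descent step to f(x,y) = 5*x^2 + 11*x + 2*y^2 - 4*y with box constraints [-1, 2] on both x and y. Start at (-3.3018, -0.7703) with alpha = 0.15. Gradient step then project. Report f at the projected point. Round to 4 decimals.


Step 1: Compute gradient at (-3.3018, -0.7703).
grad_x = 2*5*-3.3018 + 11 = -22.018
grad_y = 2*2*-0.7703 - 4 = -7.0812
Step 2: Gradient step.
x_raw = -3.3018 - 0.15*-22.018 = 0.0009
y_raw = -0.7703 - 0.15*-7.0812 = 0.2919
Step 3: Project onto [-1, 2].
x_proj = clip(0.0009) = 0.0009
y_proj = clip(0.2919) = 0.2919
Step 4: Evaluate f.
f(0.0009, 0.2919) = -0.9872


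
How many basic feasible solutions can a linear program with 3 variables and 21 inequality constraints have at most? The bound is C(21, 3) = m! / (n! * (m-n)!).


Each vertex corresponds to some choice of n active constraints out of m, so the number of vertices is at most C(m, n) = m! / (n!(m-n)!).
m = 21, n = 3
Numerator: 21 * 20 * 19
Denominator: 3! = 6
C(21, 3) = 1330


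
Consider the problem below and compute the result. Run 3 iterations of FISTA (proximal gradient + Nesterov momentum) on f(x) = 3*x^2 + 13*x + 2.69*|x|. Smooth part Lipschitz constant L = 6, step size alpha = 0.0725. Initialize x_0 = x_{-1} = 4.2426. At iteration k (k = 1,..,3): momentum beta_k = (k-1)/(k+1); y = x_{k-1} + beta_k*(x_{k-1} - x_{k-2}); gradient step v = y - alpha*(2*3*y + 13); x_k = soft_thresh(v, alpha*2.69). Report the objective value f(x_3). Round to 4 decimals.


FISTA on f(x) = 3*x^2 + 13*x + 2.69*|x|
L = 6, alpha = 0.0725
Iteration 1: beta = 0.0, y = 4.2426 + 0.0*(4.2426 - 4.2426) = 4.2426
  grad(y) = 38.4556, v = y - alpha*grad = 1.4546
  prox(v) = soft_thresh(1.4546, 0.195) = 1.2595
Iteration 2: beta = 0.3333, y = 1.2595 + 0.3333*(1.2595 - 4.2426) = 0.2652
  grad(y) = 14.5912, v = y - alpha*grad = -0.7927
  prox(v) = soft_thresh(-0.7927, 0.195) = -0.5976
Iteration 3: beta = 0.5, y = -0.5976 + 0.5*(-0.5976 - 1.2595) = -1.5262
  grad(y) = 3.8426, v = y - alpha*grad = -1.8048
  prox(v) = soft_thresh(-1.8048, 0.195) = -1.6098
f(x_3) = 3*(-1.6098)^2 + 13*(-1.6098) + 2.69*|-1.6098| = -8.8227


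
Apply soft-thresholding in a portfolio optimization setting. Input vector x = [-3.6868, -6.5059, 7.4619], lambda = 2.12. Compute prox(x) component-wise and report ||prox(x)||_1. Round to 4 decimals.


Soft-thresholding with lambda = 2.12:
prox(-3.6868) = sign(-3.6868)*max(|-3.6868| - 2.12, 0) = -1.5668
prox(-6.5059) = sign(-6.5059)*max(|-6.5059| - 2.12, 0) = -4.3859
prox(7.4619) = sign(7.4619)*max(|7.4619| - 2.12, 0) = 5.3419
prox(x) = [-1.5668, -4.3859, 5.3419]
||prox(x)||_1 = 1.5668 + 4.3859 + 5.3419 = 11.2946


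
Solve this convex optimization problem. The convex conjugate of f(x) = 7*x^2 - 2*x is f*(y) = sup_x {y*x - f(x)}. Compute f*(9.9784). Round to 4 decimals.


f*(y) = sup_x {y*x - a*x^2 - b*x} = sup_x {(y-b)*x - a*x^2}
FOC: (y - b) - 2a*x = 0 => x* = (y - b)/(2a)
x* = (9.9784 + 2)/(2*7) = 0.8556
f*(9.9784) = (y-b)^2/(4a) = (9.9784 + 2)^2/(4*7)
= 143.4821/28 = 5.1244


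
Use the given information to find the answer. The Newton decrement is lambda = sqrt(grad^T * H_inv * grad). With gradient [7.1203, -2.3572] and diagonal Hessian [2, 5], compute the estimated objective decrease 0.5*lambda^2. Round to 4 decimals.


Step 1: H is diagonal, so H^(-1) * g = [3.5602, -0.4714].
Step 2: g^T H^(-1) g = sum_i g_i^2 / H_ii
  = (7.1203)^2/2 + (-2.3572)^2/5
  = 25.3493 + 1.1113 = 26.4606
Step 3: Objective decrease = 0.5 * g^T H^(-1) g = 13.2303


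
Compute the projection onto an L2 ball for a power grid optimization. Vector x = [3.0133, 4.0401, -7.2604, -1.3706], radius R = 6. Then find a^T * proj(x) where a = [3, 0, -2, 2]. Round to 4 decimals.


Step 1: Compute ||x|| (intermediates to 6 decimals).
||x|| = sqrt(3.0133^2 + 4.0401^2 + (-7.2604)^2 + (-1.3706)^2) = 8.943955
Step 2: Project.
Since ||x|| > R, scale = R/||x|| = 6/8.943955 = 0.670844, proj(x) = scale * x
proj(x) = [2.021454, 2.710277, -4.870596, -0.919459]
Step 3: Dot product.
a^T * proj(x) = 3*2.021454 + 0*2.710277 - 2*(-4.870596) + 2*(-0.919459) = 13.9666


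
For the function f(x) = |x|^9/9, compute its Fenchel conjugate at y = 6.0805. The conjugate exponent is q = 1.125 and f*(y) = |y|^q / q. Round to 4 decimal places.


The conjugate exponent q satisfies 1/p + 1/q = 1.
p = 9, so q = 9/(9 - 1) = 1.125
|y|^q = 6.0805^1.125 = 7.6196
f*(6.0805) = 7.6196 / 1.125 = 6.773


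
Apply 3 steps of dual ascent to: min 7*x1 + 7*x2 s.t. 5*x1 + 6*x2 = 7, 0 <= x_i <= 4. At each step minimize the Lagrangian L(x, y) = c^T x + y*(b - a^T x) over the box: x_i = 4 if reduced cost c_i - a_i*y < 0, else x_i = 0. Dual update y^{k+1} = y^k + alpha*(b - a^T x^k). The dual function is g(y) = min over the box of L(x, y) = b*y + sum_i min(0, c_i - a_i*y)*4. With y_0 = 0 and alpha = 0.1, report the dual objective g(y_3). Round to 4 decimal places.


Dual ascent for LP: min 7*x1 + 7*x2, 5*x1 + 6*x2 = 7, 0 <= x_i <= 4
Step 1: y^k = 0.0, reduced costs: (7.0, 7.0)
  x^k = (0.0, 0.0), subgradient = b - a^T x = 7.0
  y^{k+1} = 0.0 + 0.1*7.0 = 0.7
Step 2: y^k = 0.7, reduced costs: (3.5, 2.8)
  x^k = (0.0, 0.0), subgradient = b - a^T x = 7.0
  y^{k+1} = 0.7 + 0.1*7.0 = 1.4
Step 3: y^k = 1.4, reduced costs: (0.0, -1.4)
  x^k = (0.0, 4.0), subgradient = b - a^T x = -17.0
  y^{k+1} = 1.4 + 0.1*-17.0 = -0.3
Dual objective at y_3 = -0.3: reduced costs (8.5, 8.8), box minimizer x = (0.0, 0.0)
g(y_3) = b*y + (c1 - a1*y)*x1 + (c2 - a2*y)*x2 = 7*(-0.3) + 8.5*0.0 + 8.8*0.0 = -2.1 + 0.0 + 0.0 = -2.1


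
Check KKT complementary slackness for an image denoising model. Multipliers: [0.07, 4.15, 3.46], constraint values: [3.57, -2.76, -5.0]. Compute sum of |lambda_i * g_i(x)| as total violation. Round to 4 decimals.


KKT complementary slackness check:
lambda_1 * g_1 = 0.07 * 3.57 = 0.2499
lambda_2 * g_2 = 4.15 * -2.76 = -11.454
lambda_3 * g_3 = 3.46 * -5.0 = -17.3
Total violation = 0.2499 + 11.454 + 17.3 = 29.0039


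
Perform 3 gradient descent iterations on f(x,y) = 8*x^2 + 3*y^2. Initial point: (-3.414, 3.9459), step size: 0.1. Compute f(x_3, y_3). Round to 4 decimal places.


Gradient descent on f(x,y) = 8*x^2 + 3*y^2.
Starting point: (-3.414, 3.9459), alpha = 0.1
Step 1: grad_x = 2*8*-3.414 = -54.624, grad_y = 2*3*3.9459 = 23.6754
  x_1 = -3.414 - 0.1*-54.624 = 2.0484
  y_1 = 3.9459 - 0.1*23.6754 = 1.5784
Step 2: grad_x = 2*8*2.0484 = 32.7744, grad_y = 2*3*1.5784 = 9.4702
  x_2 = 2.0484 - 0.1*32.7744 = -1.229
  y_2 = 1.5784 - 0.1*9.4702 = 0.6313
Step 3: grad_x = 2*8*-1.229 = -19.6646, grad_y = 2*3*0.6313 = 3.7881
  x_3 = -1.229 - 0.1*-19.6646 = 0.7374
  y_3 = 0.6313 - 0.1*3.7881 = 0.2525
f(0.7374, 0.2525) = 8*0.7374^2 + 3*0.2525^2 = 4.5417


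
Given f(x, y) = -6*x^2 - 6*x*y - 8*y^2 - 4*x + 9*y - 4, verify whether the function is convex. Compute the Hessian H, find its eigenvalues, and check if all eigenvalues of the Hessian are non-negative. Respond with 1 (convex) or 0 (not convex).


The Hessian of f(x,y) = -6*x^2 - 6*x*y - 8*y^2 - 4*x + 9*y - 4 is:
H = [[-12, -6], [-6, -16]]
Trace = -12 - 16 = -28
Determinant = -12*-16 - (-6)^2 = 156
Discriminant = (-28)^2 - 4*156 = 160.0
Eigenvalues: lambda_1 = -20.3246, lambda_2 = -7.6754
The function is not convex.

0


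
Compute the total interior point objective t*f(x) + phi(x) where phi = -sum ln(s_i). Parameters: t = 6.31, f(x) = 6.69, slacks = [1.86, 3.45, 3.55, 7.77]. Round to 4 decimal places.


Step 1: Compute log-barrier.
ln values: [0.6206, 1.2384, 1.2669, 2.0503]
phi = -(0.6206 + 1.2384 + 1.2669 + 2.0503) = -5.1762
Step 2: Compute augmented objective.
t*f(x) = 6.31*6.69 = 42.2139
Total = 42.2139 - 5.1762 = 37.0377


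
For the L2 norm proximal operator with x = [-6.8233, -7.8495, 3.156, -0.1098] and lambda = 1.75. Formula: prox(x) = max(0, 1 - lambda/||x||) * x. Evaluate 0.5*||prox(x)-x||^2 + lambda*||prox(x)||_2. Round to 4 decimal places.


Step 1: Compute ||x||.
||x|| = 10.8694
Step 2: Compute scaling factor.
scale = max(0, 1 - 1.75/10.8694) = 0.839
Step 3: prox(x) = [-5.7247, -6.5857, 2.6479, -0.0921]
||prox(x)|| = 9.1194
Step 4: Proximal objective.
0.5*||prox-x||^2 = 1.5313
lambda*||prox|| = 15.959
Total = 17.4902


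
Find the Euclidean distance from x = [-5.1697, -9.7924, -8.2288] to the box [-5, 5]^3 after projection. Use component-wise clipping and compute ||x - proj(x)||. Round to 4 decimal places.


Project each component onto [-5, 5].
clip(-5.1697) = -5.0, clip(-9.7924) = -5.0, clip(-8.2288) = -5.0
Projection = [-5.0, -5.0, -5.0]
Squared diffs: [0.0288, 22.9671, 10.4251]
Distance = sqrt(33.421) = 5.7811


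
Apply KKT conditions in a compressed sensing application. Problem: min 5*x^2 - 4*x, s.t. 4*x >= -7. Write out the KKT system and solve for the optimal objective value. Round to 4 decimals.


Step 1: Try lambda = 0 (constraint inactive).
Stationarity: 2*5*x - 4 = 0
x* = 4/(2*5) = 0.4
Check constraint: 4*0.4 = 1.6 >= -7 -- satisfied.
Step 2: Compute optimal value.
f(x*) = 5*0.4^2 - 4*0.4 = -0.8


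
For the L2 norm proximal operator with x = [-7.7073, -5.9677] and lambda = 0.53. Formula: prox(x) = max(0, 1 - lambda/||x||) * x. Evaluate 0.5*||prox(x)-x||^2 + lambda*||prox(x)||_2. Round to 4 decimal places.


Step 1: Compute ||x||.
||x|| = 9.7476
Step 2: Compute scaling factor.
scale = max(0, 1 - 0.53/9.7476) = 0.9456
Step 3: prox(x) = [-7.2882, -5.6432]
||prox(x)|| = 9.2176
Step 4: Proximal objective.
0.5*||prox-x||^2 = 0.1405
lambda*||prox|| = 4.8853
Total = 5.0258


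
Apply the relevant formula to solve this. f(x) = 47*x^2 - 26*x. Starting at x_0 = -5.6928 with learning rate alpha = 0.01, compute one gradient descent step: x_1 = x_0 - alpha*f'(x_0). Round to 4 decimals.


We compute the gradient at x_0 and apply the update.
f'(x) = 94*x - 26
f'(-5.6928) = 94*-5.6928 - 26 = -561.1232
x_1 = -5.6928 - 0.01*-561.1232 = -0.0816


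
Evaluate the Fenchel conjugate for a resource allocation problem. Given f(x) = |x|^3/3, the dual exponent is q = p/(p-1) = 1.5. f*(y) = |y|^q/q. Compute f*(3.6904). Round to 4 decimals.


The conjugate exponent q satisfies 1/p + 1/q = 1.
p = 3, so q = 3/(3 - 1) = 1.5
|y|^q = 3.6904^1.5 = 7.0894
f*(3.6904) = 7.0894 / 1.5 = 4.7263


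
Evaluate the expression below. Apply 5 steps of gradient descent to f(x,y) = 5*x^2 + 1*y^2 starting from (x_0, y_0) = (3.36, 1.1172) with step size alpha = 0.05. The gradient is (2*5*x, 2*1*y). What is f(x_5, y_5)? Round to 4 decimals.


Gradient descent on f(x,y) = 5*x^2 + 1*y^2.
Starting point: (3.36, 1.1172), alpha = 0.05
Step 1: grad_x = 2*5*3.36 = 33.6, grad_y = 2*1*1.1172 = 2.2344
  x_1 = 3.36 - 0.05*33.6 = 1.68
  y_1 = 1.1172 - 0.05*2.2344 = 1.0055
Step 2: grad_x = 2*5*1.68 = 16.8, grad_y = 2*1*1.0055 = 2.011
  x_2 = 1.68 - 0.05*16.8 = 0.84
  y_2 = 1.0055 - 0.05*2.011 = 0.9049
Step 3: grad_x = 2*5*0.84 = 8.4, grad_y = 2*1*0.9049 = 1.8099
  x_3 = 0.84 - 0.05*8.4 = 0.42
  y_3 = 0.9049 - 0.05*1.8099 = 0.8144
Step 4: grad_x = 2*5*0.42 = 4.2, grad_y = 2*1*0.8144 = 1.6289
  x_4 = 0.42 - 0.05*4.2 = 0.21
  y_4 = 0.8144 - 0.05*1.6289 = 0.733
Step 5: grad_x = 2*5*0.21 = 2.1, grad_y = 2*1*0.733 = 1.466
  x_5 = 0.21 - 0.05*2.1 = 0.105
  y_5 = 0.733 - 0.05*1.466 = 0.6597
f(0.105, 0.6597) = 5*0.105^2 + 1*0.6597^2 = 0.4903


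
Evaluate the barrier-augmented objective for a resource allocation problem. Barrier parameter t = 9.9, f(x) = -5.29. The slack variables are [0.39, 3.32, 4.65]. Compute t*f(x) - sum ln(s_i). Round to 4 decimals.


Step 1: Compute log-barrier.
ln values: [-0.9416, 1.2, 1.5369]
phi = -(-0.9416 + 1.2 + 1.5369) = -1.7952
Step 2: Compute augmented objective.
t*f(x) = 9.9*-5.29 = -52.371
Total = -52.371 - 1.7952 = -54.1662


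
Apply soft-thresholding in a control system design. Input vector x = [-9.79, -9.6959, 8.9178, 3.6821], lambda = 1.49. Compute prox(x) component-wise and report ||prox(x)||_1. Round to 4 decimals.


Soft-thresholding with lambda = 1.49:
prox(-9.79) = sign(-9.79)*max(|-9.79| - 1.49, 0) = -8.3
prox(-9.6959) = sign(-9.6959)*max(|-9.6959| - 1.49, 0) = -8.2059
prox(8.9178) = sign(8.9178)*max(|8.9178| - 1.49, 0) = 7.4278
prox(3.6821) = sign(3.6821)*max(|3.6821| - 1.49, 0) = 2.1921
prox(x) = [-8.3, -8.2059, 7.4278, 2.1921]
||prox(x)||_1 = 8.3 + 8.2059 + 7.4278 + 2.1921 = 26.1258


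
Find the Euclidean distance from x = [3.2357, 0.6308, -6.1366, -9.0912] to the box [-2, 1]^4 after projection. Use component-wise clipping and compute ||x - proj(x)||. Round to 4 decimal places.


Project each component onto [-2, 1].
clip(3.2357) = 1.0, clip(0.6308) = 0.6308, clip(-6.1366) = -2.0, clip(-9.0912) = -2.0
Projection = [1.0, 0.6308, -2.0, -2.0]
Squared diffs: [4.9984, 0.0, 17.1115, 50.2851]
Distance = sqrt(72.395) = 8.5085


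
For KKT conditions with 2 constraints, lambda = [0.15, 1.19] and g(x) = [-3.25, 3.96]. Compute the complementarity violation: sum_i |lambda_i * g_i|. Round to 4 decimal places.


KKT complementary slackness check:
lambda_1 * g_1 = 0.15 * -3.25 = -0.4875
lambda_2 * g_2 = 1.19 * 3.96 = 4.7124
Total violation = 0.4875 + 4.7124 = 5.1999


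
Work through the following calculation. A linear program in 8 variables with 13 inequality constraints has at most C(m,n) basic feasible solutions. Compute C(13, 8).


Each vertex corresponds to some choice of n active constraints out of m, so the number of vertices is at most C(m, n) = m! / (n!(m-n)!).
m = 13, n = 8
Numerator: 13 * 12 * 11 * 10 * 9 * 8 * 7 * 6
Denominator: 8! = 40320
C(13, 8) = 1287


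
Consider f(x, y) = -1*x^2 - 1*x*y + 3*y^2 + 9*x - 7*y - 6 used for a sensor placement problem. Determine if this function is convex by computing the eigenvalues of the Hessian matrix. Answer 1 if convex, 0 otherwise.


The Hessian of f(x,y) = -1*x^2 - 1*x*y + 3*y^2 + 9*x - 7*y - 6 is:
H = [[-2, -1], [-1, 6]]
Trace = -2 + 6 = 4
Determinant = -2*6 - (-1)^2 = -13
Discriminant = (4)^2 - 4*-13 = 68.0
Eigenvalues: lambda_1 = -2.1231, lambda_2 = 6.1231
The function is not convex.

0


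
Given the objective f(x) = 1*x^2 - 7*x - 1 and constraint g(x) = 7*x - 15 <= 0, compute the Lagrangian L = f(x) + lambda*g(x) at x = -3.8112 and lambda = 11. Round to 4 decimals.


Step 1: Evaluate f(x).
f(-3.8112) = 1*(-3.8112)^2 - 7*(-3.8112) - 1 = 40.2036
Step 2: Evaluate g(x).
g(-3.8112) = 7*-3.8112 - 15 = -41.6784
Step 3: Compute Lagrangian.
L = 40.2036 + 11*-41.6784 = -418.2588


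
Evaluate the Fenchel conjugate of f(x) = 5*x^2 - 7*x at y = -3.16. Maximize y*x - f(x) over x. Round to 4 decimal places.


f*(y) = sup_x {y*x - a*x^2 - b*x} = sup_x {(y-b)*x - a*x^2}
FOC: (y - b) - 2a*x = 0 => x* = (y - b)/(2a)
x* = (-3.16 + 7)/(2*5) = 0.384
f*(-3.16) = (y-b)^2/(4a) = (-3.16 + 7)^2/(4*5)
= 14.7456/20 = 0.7373


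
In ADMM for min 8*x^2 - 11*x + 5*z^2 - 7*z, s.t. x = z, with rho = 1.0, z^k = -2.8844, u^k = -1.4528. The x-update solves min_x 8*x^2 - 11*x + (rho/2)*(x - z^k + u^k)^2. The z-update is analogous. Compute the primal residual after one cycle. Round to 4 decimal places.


ADMM iteration with rho = 1.0, z^k = -2.8844, u^k = -1.4528
Step 1: x-update.
Minimize 8*x^2 - 11*x + (1.0/2)*(x + 2.8844 - 1.4528)^2
FOC: (2*8 + 1.0)*x = 11 + 1.0*(-2.8844 + 1.4528)
x^{k+1} = 0.5628
Step 2: z-update.
Minimize 5*z^2 - 7*z + (1.0/2)*(0.5628 - z - 1.4528)^2
FOC: (2*5 + 1.0)*z = 7 + 1.0*(0.5628 - 1.4528)
z^{k+1} = 0.5555
Step 3: u-update.
u^{k+1} = -1.4528 + 0.5628 - 0.5555 = -1.4454
Step 4: Primal residual = |0.5628 - 0.5555| = 0.0074


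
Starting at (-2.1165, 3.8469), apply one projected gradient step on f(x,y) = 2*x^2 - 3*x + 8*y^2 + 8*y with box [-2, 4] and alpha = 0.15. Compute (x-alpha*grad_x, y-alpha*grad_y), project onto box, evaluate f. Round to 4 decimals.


Step 1: Compute gradient at (-2.1165, 3.8469).
grad_x = 2*2*-2.1165 - 3 = -11.466
grad_y = 2*8*3.8469 + 8 = 69.5504
Step 2: Gradient step.
x_raw = -2.1165 - 0.15*-11.466 = -0.3966
y_raw = 3.8469 - 0.15*69.5504 = -6.5857
Step 3: Project onto [-2, 4].
x_proj = clip(-0.3966) = -0.3966
y_proj = clip(-6.5857) = -2.0
Step 4: Evaluate f.
f(-0.3966, -2.0) = 17.5044


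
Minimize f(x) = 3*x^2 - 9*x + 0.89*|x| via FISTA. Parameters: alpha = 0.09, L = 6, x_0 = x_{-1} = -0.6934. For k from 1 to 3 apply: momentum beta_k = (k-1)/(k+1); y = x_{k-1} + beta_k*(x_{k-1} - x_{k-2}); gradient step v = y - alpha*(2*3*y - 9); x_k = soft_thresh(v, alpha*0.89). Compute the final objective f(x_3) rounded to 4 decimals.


FISTA on f(x) = 3*x^2 - 9*x + 0.89*|x|
L = 6, alpha = 0.09
Iteration 1: beta = 0.0, y = -0.6934 + 0.0*(-0.6934 + 0.6934) = -0.6934
  grad(y) = -13.1604, v = y - alpha*grad = 0.491
  prox(v) = soft_thresh(0.491, 0.0801) = 0.4109
Iteration 2: beta = 0.3333, y = 0.4109 + 0.3333*(0.4109 + 0.6934) = 0.779
  grad(y) = -4.3257, v = y - alpha*grad = 1.1684
  prox(v) = soft_thresh(1.1684, 0.0801) = 1.0883
Iteration 3: beta = 0.5, y = 1.0883 + 0.5*(1.0883 - 0.4109) = 1.4269
  grad(y) = -0.4384, v = y - alpha*grad = 1.4664
  prox(v) = soft_thresh(1.4664, 0.0801) = 1.3863
f(x_3) = 3*1.3863^2 - 9*1.3863 + 0.89*|1.3863| = -5.4774


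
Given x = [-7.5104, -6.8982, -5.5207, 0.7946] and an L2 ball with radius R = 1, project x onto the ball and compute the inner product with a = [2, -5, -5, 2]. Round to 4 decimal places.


Step 1: Compute ||x|| (intermediates to 6 decimals).
||x|| = sqrt((-7.5104)^2 + (-6.8982)^2 + (-5.5207)^2 + 0.7946^2) = 11.623286
Step 2: Project.
Since ||x|| > R, scale = R/||x|| = 1/11.623286 = 0.086034, proj(x) = scale * x
proj(x) = [-0.64615, -0.59348, -0.474968, 0.068363]
Step 3: Dot product.
a^T * proj(x) = 2*(-0.64615) - 5*(-0.59348) - 5*(-0.474968) + 2*0.068363 = 4.1867


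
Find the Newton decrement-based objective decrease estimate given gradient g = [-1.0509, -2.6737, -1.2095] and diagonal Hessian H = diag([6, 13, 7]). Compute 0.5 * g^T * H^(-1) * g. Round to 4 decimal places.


Step 1: H is diagonal, so H^(-1) * g = [-0.1752, -0.2057, -0.1728].
Step 2: g^T H^(-1) g = sum_i g_i^2 / H_ii
  = (-1.0509)^2/6 + (-2.6737)^2/13 + (-1.2095)^2/7
  = 0.1841 + 0.5499 + 0.209 = 0.9429
Step 3: Objective decrease = 0.5 * g^T H^(-1) g = 0.4715


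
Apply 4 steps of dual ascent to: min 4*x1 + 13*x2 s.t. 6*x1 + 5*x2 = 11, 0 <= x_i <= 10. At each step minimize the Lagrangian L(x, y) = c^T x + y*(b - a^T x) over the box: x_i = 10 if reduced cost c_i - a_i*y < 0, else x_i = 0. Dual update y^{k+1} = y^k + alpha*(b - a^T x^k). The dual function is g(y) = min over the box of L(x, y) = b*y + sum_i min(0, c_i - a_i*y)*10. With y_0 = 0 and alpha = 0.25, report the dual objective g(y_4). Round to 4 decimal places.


Dual ascent for LP: min 4*x1 + 13*x2, 6*x1 + 5*x2 = 11, 0 <= x_i <= 10
Step 1: y^k = 0.0, reduced costs: (4.0, 13.0)
  x^k = (0.0, 0.0), subgradient = b - a^T x = 11.0
  y^{k+1} = 0.0 + 0.25*11.0 = 2.75
Step 2: y^k = 2.75, reduced costs: (-12.5, -0.75)
  x^k = (10.0, 10.0), subgradient = b - a^T x = -99.0
  y^{k+1} = 2.75 + 0.25*-99.0 = -22.0
Step 3: y^k = -22.0, reduced costs: (136.0, 123.0)
  x^k = (0.0, 0.0), subgradient = b - a^T x = 11.0
  y^{k+1} = -22.0 + 0.25*11.0 = -19.25
Step 4: y^k = -19.25, reduced costs: (119.5, 109.25)
  x^k = (0.0, 0.0), subgradient = b - a^T x = 11.0
  y^{k+1} = -19.25 + 0.25*11.0 = -16.5
Dual objective at y_4 = -16.5: reduced costs (103.0, 95.5), box minimizer x = (0.0, 0.0)
g(y_4) = b*y + (c1 - a1*y)*x1 + (c2 - a2*y)*x2 = 11*(-16.5) + 103.0*0.0 + 95.5*0.0 = -181.5 + 0.0 + 0.0 = -181.5


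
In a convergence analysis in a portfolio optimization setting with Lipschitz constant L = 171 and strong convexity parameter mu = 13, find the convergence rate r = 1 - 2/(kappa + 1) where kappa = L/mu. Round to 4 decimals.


Step 1: Compute the condition number.
kappa = L/mu = 171/13 = 13.1538
Step 2: Compute the convergence rate.
r = 1 - 2/(kappa + 1) = 1 - 2*mu/(L + mu) = (L - mu)/(L + mu) = 158/184 = 0.8587


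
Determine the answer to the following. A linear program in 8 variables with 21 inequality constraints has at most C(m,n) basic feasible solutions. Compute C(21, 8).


Each vertex corresponds to some choice of n active constraints out of m, so the number of vertices is at most C(m, n) = m! / (n!(m-n)!).
m = 21, n = 8
Numerator: 21 * 20 * 19 * 18 * 17 * 16 * 15 * 14
Denominator: 8! = 40320
C(21, 8) = 203490


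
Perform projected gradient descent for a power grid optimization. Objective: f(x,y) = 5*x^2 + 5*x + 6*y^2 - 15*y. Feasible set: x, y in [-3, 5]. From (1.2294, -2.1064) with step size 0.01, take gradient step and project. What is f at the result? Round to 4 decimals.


Step 1: Compute gradient at (1.2294, -2.1064).
grad_x = 2*5*1.2294 + 5 = 17.294
grad_y = 2*6*-2.1064 - 15 = -40.2768
Step 2: Gradient step.
x_raw = 1.2294 - 0.01*17.294 = 1.0565
y_raw = -2.1064 - 0.01*-40.2768 = -1.7036
Step 3: Project onto [-3, 5].
x_proj = clip(1.0565) = 1.0565
y_proj = clip(-1.7036) = -1.7036
Step 4: Evaluate f.
f(1.0565, -1.7036) = 53.8315


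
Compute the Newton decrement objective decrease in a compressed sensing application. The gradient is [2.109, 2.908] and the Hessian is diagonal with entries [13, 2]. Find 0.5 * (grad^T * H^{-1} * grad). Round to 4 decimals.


Step 1: H is diagonal, so H^(-1) * g = [0.1622, 1.454].
Step 2: g^T H^(-1) g = sum_i g_i^2 / H_ii
  = (2.109)^2/13 + (2.908)^2/2
  = 0.3421 + 4.2282 = 4.5704
Step 3: Objective decrease = 0.5 * g^T H^(-1) g = 2.2852


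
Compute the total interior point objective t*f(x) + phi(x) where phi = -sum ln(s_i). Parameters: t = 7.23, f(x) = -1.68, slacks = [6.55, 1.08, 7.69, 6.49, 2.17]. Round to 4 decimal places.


Step 1: Compute log-barrier.
ln values: [1.8795, 0.077, 2.0399, 1.8703, 0.7747]
phi = -(1.8795 + 0.077 + 2.0399 + 1.8703 + 0.7747) = -6.6413
Step 2: Compute augmented objective.
t*f(x) = 7.23*-1.68 = -12.1464
Total = -12.1464 - 6.6413 = -18.7877


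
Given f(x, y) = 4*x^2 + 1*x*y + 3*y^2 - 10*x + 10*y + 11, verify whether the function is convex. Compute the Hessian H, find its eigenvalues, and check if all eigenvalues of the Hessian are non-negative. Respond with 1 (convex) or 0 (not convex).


The Hessian of f(x,y) = 4*x^2 + 1*x*y + 3*y^2 - 10*x + 10*y + 11 is:
H = [[8, 1], [1, 6]]
Trace = 8 + 6 = 14
Determinant = 8*6 - (1)^2 = 47
Discriminant = (14)^2 - 4*47 = 8.0
Eigenvalues: lambda_1 = 5.5858, lambda_2 = 8.4142
The function is convex.

1


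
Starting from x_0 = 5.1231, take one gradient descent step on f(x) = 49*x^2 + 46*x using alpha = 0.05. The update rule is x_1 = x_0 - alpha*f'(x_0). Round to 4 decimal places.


We compute the gradient at x_0 and apply the update.
f'(x) = 98*x + 46
f'(5.1231) = 98*5.1231 + 46 = 548.0638
x_1 = 5.1231 - 0.05*548.0638 = -22.2801


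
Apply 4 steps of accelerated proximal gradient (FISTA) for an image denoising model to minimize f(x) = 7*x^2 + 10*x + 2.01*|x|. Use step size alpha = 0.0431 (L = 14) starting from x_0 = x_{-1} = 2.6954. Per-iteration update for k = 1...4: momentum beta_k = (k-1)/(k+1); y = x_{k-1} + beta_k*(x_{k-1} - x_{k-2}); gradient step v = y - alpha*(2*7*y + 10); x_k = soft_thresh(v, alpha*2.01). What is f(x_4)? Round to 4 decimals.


FISTA on f(x) = 7*x^2 + 10*x + 2.01*|x|
L = 14, alpha = 0.0431
Iteration 1: beta = 0.0, y = 2.6954 + 0.0*(2.6954 - 2.6954) = 2.6954
  grad(y) = 47.7356, v = y - alpha*grad = 0.638
  prox(v) = soft_thresh(0.638, 0.0866) = 0.5514
Iteration 2: beta = 0.3333, y = 0.5514 + 0.3333*(0.5514 - 2.6954) = -0.1633
  grad(y) = 7.7136, v = y - alpha*grad = -0.4958
  prox(v) = soft_thresh(-0.4958, 0.0866) = -0.4091
Iteration 3: beta = 0.5, y = -0.4091 + 0.5*(-0.4091 - 0.5514) = -0.8894
  grad(y) = -2.4515, v = y - alpha*grad = -0.7837
  prox(v) = soft_thresh(-0.7837, 0.0866) = -0.6971
Iteration 4: beta = 0.6, y = -0.6971 + 0.6*(-0.6971 + 0.4091) = -0.8699
  grad(y) = -2.1783, v = y - alpha*grad = -0.776
  prox(v) = soft_thresh(-0.776, 0.0866) = -0.6894
f(x_4) = 7*(-0.6894)^2 + 10*(-0.6894) + 2.01*|-0.6894| = -2.1815


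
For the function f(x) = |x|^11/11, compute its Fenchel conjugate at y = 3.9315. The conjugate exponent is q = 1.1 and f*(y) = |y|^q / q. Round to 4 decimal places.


The conjugate exponent q satisfies 1/p + 1/q = 1.
p = 11, so q = 11/(11 - 1) = 1.1
|y|^q = 3.9315^1.1 = 4.5083
f*(3.9315) = 4.5083 / 1.1 = 4.0985


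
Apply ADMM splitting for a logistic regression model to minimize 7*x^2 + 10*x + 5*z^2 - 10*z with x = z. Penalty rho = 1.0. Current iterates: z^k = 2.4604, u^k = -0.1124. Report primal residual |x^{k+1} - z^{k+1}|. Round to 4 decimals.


ADMM iteration with rho = 1.0, z^k = 2.4604, u^k = -0.1124
Step 1: x-update.
Minimize 7*x^2 + 10*x + (1.0/2)*(x - 2.4604 - 0.1124)^2
FOC: (2*7 + 1.0)*x = -10 + 1.0*(2.4604 + 0.1124)
x^{k+1} = -0.4951
Step 2: z-update.
Minimize 5*z^2 - 10*z + (1.0/2)*(-0.4951 - z - 0.1124)^2
FOC: (2*5 + 1.0)*z = 10 + 1.0*(-0.4951 - 0.1124)
z^{k+1} = 0.8539
Step 3: u-update.
u^{k+1} = -0.1124 - 0.4951 - 0.8539 = -1.4614
Step 4: Primal residual = |-0.4951 - 0.8539| = 1.349


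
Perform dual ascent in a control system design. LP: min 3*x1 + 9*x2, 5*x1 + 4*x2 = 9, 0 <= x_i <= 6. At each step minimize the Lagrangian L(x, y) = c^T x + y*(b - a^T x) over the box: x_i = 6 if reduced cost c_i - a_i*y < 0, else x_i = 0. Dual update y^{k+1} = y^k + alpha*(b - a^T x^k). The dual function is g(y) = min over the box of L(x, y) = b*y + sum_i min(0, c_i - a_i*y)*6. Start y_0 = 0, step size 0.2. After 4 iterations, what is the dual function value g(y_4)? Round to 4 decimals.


Dual ascent for LP: min 3*x1 + 9*x2, 5*x1 + 4*x2 = 9, 0 <= x_i <= 6
Step 1: y^k = 0.0, reduced costs: (3.0, 9.0)
  x^k = (0.0, 0.0), subgradient = b - a^T x = 9.0
  y^{k+1} = 0.0 + 0.2*9.0 = 1.8
Step 2: y^k = 1.8, reduced costs: (-6.0, 1.8)
  x^k = (6.0, 0.0), subgradient = b - a^T x = -21.0
  y^{k+1} = 1.8 + 0.2*-21.0 = -2.4
Step 3: y^k = -2.4, reduced costs: (15.0, 18.6)
  x^k = (0.0, 0.0), subgradient = b - a^T x = 9.0
  y^{k+1} = -2.4 + 0.2*9.0 = -0.6
Step 4: y^k = -0.6, reduced costs: (6.0, 11.4)
  x^k = (0.0, 0.0), subgradient = b - a^T x = 9.0
  y^{k+1} = -0.6 + 0.2*9.0 = 1.2
Dual objective at y_4 = 1.2: reduced costs (-3.0, 4.2), box minimizer x = (6.0, 0.0)
g(y_4) = b*y + (c1 - a1*y)*x1 + (c2 - a2*y)*x2 = 9*1.2 + (-3.0)*6.0 + 4.2*0.0 = 10.8 - 18.0 + 0.0 = -7.2


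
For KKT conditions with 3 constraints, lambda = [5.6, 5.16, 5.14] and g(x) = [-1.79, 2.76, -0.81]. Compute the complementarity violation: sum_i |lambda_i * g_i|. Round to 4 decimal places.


KKT complementary slackness check:
lambda_1 * g_1 = 5.6 * -1.79 = -10.024
lambda_2 * g_2 = 5.16 * 2.76 = 14.2416
lambda_3 * g_3 = 5.14 * -0.81 = -4.1634
Total violation = 10.024 + 14.2416 + 4.1634 = 28.429


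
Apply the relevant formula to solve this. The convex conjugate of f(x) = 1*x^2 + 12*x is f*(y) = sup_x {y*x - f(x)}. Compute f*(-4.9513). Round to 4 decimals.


f*(y) = sup_x {y*x - a*x^2 - b*x} = sup_x {(y-b)*x - a*x^2}
FOC: (y - b) - 2a*x = 0 => x* = (y - b)/(2a)
x* = (-4.9513 - 12)/(2*1) = -8.4757
f*(-4.9513) = (y-b)^2/(4a) = (-4.9513 - 12)^2/(4*1)
= 287.3466/4 = 71.8366


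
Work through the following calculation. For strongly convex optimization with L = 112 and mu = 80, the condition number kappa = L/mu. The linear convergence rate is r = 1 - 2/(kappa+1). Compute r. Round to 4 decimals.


Step 1: Compute the condition number.
kappa = L/mu = 112/80 = 1.4
Step 2: Compute the convergence rate.
r = 1 - 2/(kappa + 1) = 1 - 2*mu/(L + mu) = (L - mu)/(L + mu) = 32/192 = 0.1667


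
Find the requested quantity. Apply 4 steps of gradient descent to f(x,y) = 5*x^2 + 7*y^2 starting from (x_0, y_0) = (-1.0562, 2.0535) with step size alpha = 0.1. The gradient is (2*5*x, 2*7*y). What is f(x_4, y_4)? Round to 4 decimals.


Gradient descent on f(x,y) = 5*x^2 + 7*y^2.
Starting point: (-1.0562, 2.0535), alpha = 0.1
Step 1: grad_x = 2*5*-1.0562 = -10.562, grad_y = 2*7*2.0535 = 28.749
  x_1 = -1.0562 - 0.1*-10.562 = 0.0
  y_1 = 2.0535 - 0.1*28.749 = -0.8214
Step 2: grad_x = 2*5*0.0 = 0.0, grad_y = 2*7*-0.8214 = -11.4996
  x_2 = 0.0 - 0.1*0.0 = 0.0
  y_2 = -0.8214 - 0.1*-11.4996 = 0.3286
Step 3: grad_x = 2*5*0.0 = 0.0, grad_y = 2*7*0.3286 = 4.5998
  x_3 = 0.0 - 0.1*0.0 = 0.0
  y_3 = 0.3286 - 0.1*4.5998 = -0.1314
Step 4: grad_x = 2*5*0.0 = 0.0, grad_y = 2*7*-0.1314 = -1.8399
  x_4 = 0.0 - 0.1*0.0 = 0.0
  y_4 = -0.1314 - 0.1*-1.8399 = 0.0526
f(0.0, 0.0526) = 5*0.0^2 + 7*0.0526^2 = 0.0193
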